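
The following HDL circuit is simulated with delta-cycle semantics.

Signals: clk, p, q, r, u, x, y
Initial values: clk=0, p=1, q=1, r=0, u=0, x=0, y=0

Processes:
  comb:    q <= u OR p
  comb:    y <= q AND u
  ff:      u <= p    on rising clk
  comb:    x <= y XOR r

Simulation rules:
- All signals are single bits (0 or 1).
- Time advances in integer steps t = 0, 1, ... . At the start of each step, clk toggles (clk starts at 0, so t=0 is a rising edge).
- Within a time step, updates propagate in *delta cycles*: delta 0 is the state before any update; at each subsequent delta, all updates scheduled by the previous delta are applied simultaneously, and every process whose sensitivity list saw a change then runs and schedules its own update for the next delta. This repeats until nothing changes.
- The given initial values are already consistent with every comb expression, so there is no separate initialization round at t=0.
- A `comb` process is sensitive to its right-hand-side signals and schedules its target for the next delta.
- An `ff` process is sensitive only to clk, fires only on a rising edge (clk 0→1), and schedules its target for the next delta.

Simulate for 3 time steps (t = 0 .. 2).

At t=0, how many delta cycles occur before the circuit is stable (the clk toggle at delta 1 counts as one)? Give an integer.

t=0 Δ0: u=0 x=0 clk=0 y=0 p=1 q=1 r=0
  Δ1: clk:0→1
  Δ2: u:0→1
  Δ3: y:0→1
  Δ4: x:0→1
  (4Δ to stable)
t=1 Δ0: u=1 x=1 clk=1 y=1 p=1 q=1 r=0
  Δ1: clk:1→0
  (1Δ to stable)
t=2 Δ0: u=1 x=1 clk=0 y=1 p=1 q=1 r=0
  Δ1: clk:0→1
  (1Δ to stable)

4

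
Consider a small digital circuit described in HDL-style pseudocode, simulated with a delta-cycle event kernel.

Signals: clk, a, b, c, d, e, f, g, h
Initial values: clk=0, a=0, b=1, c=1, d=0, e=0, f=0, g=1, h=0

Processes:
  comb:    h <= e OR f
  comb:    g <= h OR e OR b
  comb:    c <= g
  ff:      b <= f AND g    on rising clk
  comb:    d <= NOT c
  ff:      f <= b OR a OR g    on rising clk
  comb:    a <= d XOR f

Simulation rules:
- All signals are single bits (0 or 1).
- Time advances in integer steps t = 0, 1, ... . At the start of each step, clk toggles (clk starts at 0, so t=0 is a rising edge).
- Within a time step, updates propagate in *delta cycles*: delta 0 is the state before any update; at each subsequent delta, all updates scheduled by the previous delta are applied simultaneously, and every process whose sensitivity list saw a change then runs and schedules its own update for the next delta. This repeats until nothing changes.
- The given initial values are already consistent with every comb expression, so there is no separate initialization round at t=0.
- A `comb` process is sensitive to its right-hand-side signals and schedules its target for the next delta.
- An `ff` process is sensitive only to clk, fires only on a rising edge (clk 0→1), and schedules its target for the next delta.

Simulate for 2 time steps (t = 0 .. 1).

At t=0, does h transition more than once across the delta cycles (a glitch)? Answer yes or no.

t=0 Δ0: g=1 clk=0 b=1 c=1 h=0 e=0 f=0 a=0 d=0
  Δ1: clk:0→1
  Δ2: b:1→0, f:0→1
  Δ3: g:1→0, h:0→1, a:0→1
  Δ4: g:0→1, c:1→0
  Δ5: c:0→1, d:0→1
  Δ6: a:1→0, d:1→0
  Δ7: a:0→1
  (7Δ to stable)
t=1 Δ0: g=1 clk=1 b=0 c=1 h=1 e=0 f=1 a=1 d=0
  Δ1: clk:1→0
  (1Δ to stable)

no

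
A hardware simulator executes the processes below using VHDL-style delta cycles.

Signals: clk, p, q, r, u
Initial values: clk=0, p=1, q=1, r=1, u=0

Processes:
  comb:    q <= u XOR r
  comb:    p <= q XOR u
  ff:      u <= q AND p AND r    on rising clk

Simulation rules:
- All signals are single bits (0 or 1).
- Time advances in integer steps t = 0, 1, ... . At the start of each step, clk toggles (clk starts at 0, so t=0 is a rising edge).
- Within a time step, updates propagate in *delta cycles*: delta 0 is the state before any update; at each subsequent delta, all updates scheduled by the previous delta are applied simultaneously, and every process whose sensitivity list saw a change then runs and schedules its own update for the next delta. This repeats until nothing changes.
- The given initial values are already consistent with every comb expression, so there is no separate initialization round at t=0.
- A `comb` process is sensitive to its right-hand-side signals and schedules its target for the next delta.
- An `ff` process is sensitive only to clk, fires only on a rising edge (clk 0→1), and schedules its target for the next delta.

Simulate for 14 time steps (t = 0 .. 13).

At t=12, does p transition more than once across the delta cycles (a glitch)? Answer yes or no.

yes

[bits: r,u,q,p,clk]
t=0: Δ0=10110 Δ1=10111 Δ2=11111 Δ3=11001 Δ4=11011 | 4Δ
t=1: Δ0=11011 Δ1=11010 | 1Δ
t=2: Δ0=11010 Δ1=11011 Δ2=10011 Δ3=10101 Δ4=10111 | 4Δ
t=3: Δ0=10111 Δ1=10110 | 1Δ
t=4: Δ0=10110 Δ1=10111 Δ2=11111 Δ3=11001 Δ4=11011 | 4Δ
t=5: Δ0=11011 Δ1=11010 | 1Δ
t=6: Δ0=11010 Δ1=11011 Δ2=10011 Δ3=10101 Δ4=10111 | 4Δ
t=7: Δ0=10111 Δ1=10110 | 1Δ
t=8: Δ0=10110 Δ1=10111 Δ2=11111 Δ3=11001 Δ4=11011 | 4Δ
t=9: Δ0=11011 Δ1=11010 | 1Δ
t=10: Δ0=11010 Δ1=11011 Δ2=10011 Δ3=10101 Δ4=10111 | 4Δ
t=11: Δ0=10111 Δ1=10110 | 1Δ
t=12: Δ0=10110 Δ1=10111 Δ2=11111 Δ3=11001 Δ4=11011 | 4Δ
t=13: Δ0=11011 Δ1=11010 | 1Δ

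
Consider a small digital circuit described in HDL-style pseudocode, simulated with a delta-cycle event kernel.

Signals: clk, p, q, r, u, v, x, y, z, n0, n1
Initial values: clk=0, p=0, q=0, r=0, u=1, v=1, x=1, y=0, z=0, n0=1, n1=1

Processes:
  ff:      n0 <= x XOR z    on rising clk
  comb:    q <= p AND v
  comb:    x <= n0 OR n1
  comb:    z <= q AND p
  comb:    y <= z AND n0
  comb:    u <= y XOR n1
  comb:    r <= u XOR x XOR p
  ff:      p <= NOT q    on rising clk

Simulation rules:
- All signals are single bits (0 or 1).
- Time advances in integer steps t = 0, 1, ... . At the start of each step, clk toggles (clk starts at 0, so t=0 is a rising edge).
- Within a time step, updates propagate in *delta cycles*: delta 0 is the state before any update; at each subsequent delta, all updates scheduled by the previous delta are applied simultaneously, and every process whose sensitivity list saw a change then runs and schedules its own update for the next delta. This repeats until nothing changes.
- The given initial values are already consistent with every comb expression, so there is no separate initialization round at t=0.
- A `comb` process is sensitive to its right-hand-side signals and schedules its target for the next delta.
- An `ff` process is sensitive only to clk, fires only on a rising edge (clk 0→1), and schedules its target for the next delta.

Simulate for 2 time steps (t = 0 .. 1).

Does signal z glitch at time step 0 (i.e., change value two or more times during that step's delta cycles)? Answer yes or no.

t=0 Δ0: x=1 y=0 n0=1 u=1 clk=0 p=0 v=1 q=0 r=0 z=0 n1=1
  Δ1: clk:0→1
  Δ2: p:0→1
  Δ3: q:0→1, r:0→1
  Δ4: z:0→1
  Δ5: y:0→1
  Δ6: u:1→0
  Δ7: r:1→0
  (7Δ to stable)
t=1 Δ0: x=1 y=1 n0=1 u=0 clk=1 p=1 v=1 q=1 r=0 z=1 n1=1
  Δ1: clk:1→0
  (1Δ to stable)

no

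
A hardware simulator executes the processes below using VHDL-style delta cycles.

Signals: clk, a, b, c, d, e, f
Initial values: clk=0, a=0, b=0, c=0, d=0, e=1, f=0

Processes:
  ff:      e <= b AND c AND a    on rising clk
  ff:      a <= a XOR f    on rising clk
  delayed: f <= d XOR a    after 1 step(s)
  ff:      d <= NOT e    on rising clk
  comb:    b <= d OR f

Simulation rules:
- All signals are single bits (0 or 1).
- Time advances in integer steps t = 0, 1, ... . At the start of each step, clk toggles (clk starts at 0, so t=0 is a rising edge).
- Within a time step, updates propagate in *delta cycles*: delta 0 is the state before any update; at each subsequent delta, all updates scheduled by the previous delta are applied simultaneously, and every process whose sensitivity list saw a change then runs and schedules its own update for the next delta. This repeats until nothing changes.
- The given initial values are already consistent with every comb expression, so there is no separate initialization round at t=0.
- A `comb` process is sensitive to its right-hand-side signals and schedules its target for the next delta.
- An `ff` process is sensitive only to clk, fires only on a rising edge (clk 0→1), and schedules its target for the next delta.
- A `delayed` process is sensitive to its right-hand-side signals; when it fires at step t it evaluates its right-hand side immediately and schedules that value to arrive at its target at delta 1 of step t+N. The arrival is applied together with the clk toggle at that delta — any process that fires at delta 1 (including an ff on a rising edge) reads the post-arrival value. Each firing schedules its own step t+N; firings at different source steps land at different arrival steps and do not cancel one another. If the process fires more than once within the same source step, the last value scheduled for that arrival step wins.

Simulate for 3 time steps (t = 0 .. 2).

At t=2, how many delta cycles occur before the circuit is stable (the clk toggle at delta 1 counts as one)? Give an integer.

3

t0.Δ0 d=0 f=0 e=1 b=0 clk=0 c=0 a=0
t0.Δ1 d=0 f=0 e=1 b=0 clk=1 c=0 a=0
t0.Δ2 d=0 f=0 e=0 b=0 clk=1 c=0 a=0
t1.Δ0 d=0 f=0 e=0 b=0 clk=1 c=0 a=0
t1.Δ1 d=0 f=0 e=0 b=0 clk=0 c=0 a=0
t2.Δ0 d=0 f=0 e=0 b=0 clk=0 c=0 a=0
t2.Δ1 d=0 f=0 e=0 b=0 clk=1 c=0 a=0
t2.Δ2 d=1 f=0 e=0 b=0 clk=1 c=0 a=0
t2.Δ3 d=1 f=0 e=0 b=1 clk=1 c=0 a=0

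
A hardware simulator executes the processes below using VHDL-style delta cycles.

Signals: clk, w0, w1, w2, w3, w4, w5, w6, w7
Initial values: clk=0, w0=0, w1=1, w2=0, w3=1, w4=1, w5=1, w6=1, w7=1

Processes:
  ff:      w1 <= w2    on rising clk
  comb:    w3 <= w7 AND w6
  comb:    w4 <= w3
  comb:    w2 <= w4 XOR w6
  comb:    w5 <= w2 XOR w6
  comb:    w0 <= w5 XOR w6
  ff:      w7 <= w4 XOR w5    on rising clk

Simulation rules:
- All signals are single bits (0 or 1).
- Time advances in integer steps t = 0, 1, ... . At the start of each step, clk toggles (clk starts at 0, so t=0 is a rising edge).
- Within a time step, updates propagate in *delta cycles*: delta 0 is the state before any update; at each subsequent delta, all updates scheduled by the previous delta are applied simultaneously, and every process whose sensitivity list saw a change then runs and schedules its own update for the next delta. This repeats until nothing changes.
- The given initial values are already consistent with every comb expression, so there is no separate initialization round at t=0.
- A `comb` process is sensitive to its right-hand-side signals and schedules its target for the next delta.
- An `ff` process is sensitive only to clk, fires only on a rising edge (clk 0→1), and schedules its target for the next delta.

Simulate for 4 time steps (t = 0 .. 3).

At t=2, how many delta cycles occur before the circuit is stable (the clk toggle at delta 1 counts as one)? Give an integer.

2

t0.Δ0 w0=0 w5=1 w6=1 w2=0 w4=1 clk=0 w7=1 w1=1 w3=1
t0.Δ1 w0=0 w5=1 w6=1 w2=0 w4=1 clk=1 w7=1 w1=1 w3=1
t0.Δ2 w0=0 w5=1 w6=1 w2=0 w4=1 clk=1 w7=0 w1=0 w3=1
t0.Δ3 w0=0 w5=1 w6=1 w2=0 w4=1 clk=1 w7=0 w1=0 w3=0
t0.Δ4 w0=0 w5=1 w6=1 w2=0 w4=0 clk=1 w7=0 w1=0 w3=0
t0.Δ5 w0=0 w5=1 w6=1 w2=1 w4=0 clk=1 w7=0 w1=0 w3=0
t0.Δ6 w0=0 w5=0 w6=1 w2=1 w4=0 clk=1 w7=0 w1=0 w3=0
t0.Δ7 w0=1 w5=0 w6=1 w2=1 w4=0 clk=1 w7=0 w1=0 w3=0
t1.Δ0 w0=1 w5=0 w6=1 w2=1 w4=0 clk=1 w7=0 w1=0 w3=0
t1.Δ1 w0=1 w5=0 w6=1 w2=1 w4=0 clk=0 w7=0 w1=0 w3=0
t2.Δ0 w0=1 w5=0 w6=1 w2=1 w4=0 clk=0 w7=0 w1=0 w3=0
t2.Δ1 w0=1 w5=0 w6=1 w2=1 w4=0 clk=1 w7=0 w1=0 w3=0
t2.Δ2 w0=1 w5=0 w6=1 w2=1 w4=0 clk=1 w7=0 w1=1 w3=0
t3.Δ0 w0=1 w5=0 w6=1 w2=1 w4=0 clk=1 w7=0 w1=1 w3=0
t3.Δ1 w0=1 w5=0 w6=1 w2=1 w4=0 clk=0 w7=0 w1=1 w3=0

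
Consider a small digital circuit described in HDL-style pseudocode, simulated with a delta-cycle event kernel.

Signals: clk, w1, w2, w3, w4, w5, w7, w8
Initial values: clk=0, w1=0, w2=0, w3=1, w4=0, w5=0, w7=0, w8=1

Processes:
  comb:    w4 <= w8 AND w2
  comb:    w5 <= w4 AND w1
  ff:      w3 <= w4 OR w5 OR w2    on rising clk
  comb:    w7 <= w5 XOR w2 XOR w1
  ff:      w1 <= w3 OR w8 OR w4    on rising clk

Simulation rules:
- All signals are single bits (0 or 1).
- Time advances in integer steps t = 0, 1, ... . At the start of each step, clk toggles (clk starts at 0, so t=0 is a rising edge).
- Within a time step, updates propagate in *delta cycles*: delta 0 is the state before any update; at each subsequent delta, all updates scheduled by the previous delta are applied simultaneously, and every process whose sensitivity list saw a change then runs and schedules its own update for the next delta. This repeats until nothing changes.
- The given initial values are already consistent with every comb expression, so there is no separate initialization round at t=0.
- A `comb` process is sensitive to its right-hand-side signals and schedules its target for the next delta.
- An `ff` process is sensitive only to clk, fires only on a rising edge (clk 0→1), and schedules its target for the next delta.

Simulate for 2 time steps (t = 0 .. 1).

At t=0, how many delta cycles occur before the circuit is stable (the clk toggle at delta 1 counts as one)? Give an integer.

3

t=0 Δ0: w4=0 w2=0 w3=1 w7=0 w1=0 clk=0 w5=0 w8=1
  Δ1: clk:0→1
  Δ2: w3:1→0, w1:0→1
  Δ3: w7:0→1
  (3Δ to stable)
t=1 Δ0: w4=0 w2=0 w3=0 w7=1 w1=1 clk=1 w5=0 w8=1
  Δ1: clk:1→0
  (1Δ to stable)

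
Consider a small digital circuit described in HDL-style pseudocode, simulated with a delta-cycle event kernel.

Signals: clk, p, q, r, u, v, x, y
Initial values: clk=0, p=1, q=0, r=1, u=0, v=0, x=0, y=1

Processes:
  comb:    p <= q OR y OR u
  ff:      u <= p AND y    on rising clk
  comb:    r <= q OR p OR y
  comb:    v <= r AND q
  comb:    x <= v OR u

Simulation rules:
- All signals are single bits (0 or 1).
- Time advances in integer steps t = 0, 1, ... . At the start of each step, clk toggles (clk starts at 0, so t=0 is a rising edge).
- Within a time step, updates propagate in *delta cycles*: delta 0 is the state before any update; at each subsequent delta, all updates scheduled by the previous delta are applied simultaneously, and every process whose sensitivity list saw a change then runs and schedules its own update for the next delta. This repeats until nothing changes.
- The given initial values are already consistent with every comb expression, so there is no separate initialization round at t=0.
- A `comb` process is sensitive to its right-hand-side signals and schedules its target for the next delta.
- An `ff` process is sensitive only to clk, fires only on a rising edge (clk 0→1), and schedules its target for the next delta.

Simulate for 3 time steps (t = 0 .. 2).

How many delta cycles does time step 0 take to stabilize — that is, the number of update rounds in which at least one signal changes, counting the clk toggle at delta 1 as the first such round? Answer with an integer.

t=0 Δ0: v=0 p=1 clk=0 u=0 r=1 y=1 q=0 x=0
  Δ1: clk:0→1
  Δ2: u:0→1
  Δ3: x:0→1
  (3Δ to stable)
t=1 Δ0: v=0 p=1 clk=1 u=1 r=1 y=1 q=0 x=1
  Δ1: clk:1→0
  (1Δ to stable)
t=2 Δ0: v=0 p=1 clk=0 u=1 r=1 y=1 q=0 x=1
  Δ1: clk:0→1
  (1Δ to stable)

3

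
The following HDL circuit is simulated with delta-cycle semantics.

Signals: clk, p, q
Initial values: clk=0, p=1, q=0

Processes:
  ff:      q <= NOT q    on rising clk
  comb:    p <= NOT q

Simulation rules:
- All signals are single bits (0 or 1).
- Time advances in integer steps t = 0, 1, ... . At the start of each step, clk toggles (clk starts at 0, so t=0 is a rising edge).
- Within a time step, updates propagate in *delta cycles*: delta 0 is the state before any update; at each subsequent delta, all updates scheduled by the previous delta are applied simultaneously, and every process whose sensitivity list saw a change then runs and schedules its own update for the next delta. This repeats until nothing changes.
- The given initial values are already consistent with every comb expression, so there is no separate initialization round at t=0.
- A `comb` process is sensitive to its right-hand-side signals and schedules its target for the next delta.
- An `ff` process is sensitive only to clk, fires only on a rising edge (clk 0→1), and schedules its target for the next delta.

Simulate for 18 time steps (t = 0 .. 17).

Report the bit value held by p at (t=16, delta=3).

0

t=0 Δ0: p=1 q=0 clk=0
  Δ1: clk:0→1
  Δ2: q:0→1
  Δ3: p:1→0
  (3Δ to stable)
t=1 Δ0: p=0 q=1 clk=1
  Δ1: clk:1→0
  (1Δ to stable)
t=2 Δ0: p=0 q=1 clk=0
  Δ1: clk:0→1
  Δ2: q:1→0
  Δ3: p:0→1
  (3Δ to stable)
t=3 Δ0: p=1 q=0 clk=1
  Δ1: clk:1→0
  (1Δ to stable)
t=4 Δ0: p=1 q=0 clk=0
  Δ1: clk:0→1
  Δ2: q:0→1
  Δ3: p:1→0
  (3Δ to stable)
t=5 Δ0: p=0 q=1 clk=1
  Δ1: clk:1→0
  (1Δ to stable)
t=6 Δ0: p=0 q=1 clk=0
  Δ1: clk:0→1
  Δ2: q:1→0
  Δ3: p:0→1
  (3Δ to stable)
t=7 Δ0: p=1 q=0 clk=1
  Δ1: clk:1→0
  (1Δ to stable)
t=8 Δ0: p=1 q=0 clk=0
  Δ1: clk:0→1
  Δ2: q:0→1
  Δ3: p:1→0
  (3Δ to stable)
t=9 Δ0: p=0 q=1 clk=1
  Δ1: clk:1→0
  (1Δ to stable)
t=10 Δ0: p=0 q=1 clk=0
  Δ1: clk:0→1
  Δ2: q:1→0
  Δ3: p:0→1
  (3Δ to stable)
t=11 Δ0: p=1 q=0 clk=1
  Δ1: clk:1→0
  (1Δ to stable)
t=12 Δ0: p=1 q=0 clk=0
  Δ1: clk:0→1
  Δ2: q:0→1
  Δ3: p:1→0
  (3Δ to stable)
t=13 Δ0: p=0 q=1 clk=1
  Δ1: clk:1→0
  (1Δ to stable)
t=14 Δ0: p=0 q=1 clk=0
  Δ1: clk:0→1
  Δ2: q:1→0
  Δ3: p:0→1
  (3Δ to stable)
t=15 Δ0: p=1 q=0 clk=1
  Δ1: clk:1→0
  (1Δ to stable)
t=16 Δ0: p=1 q=0 clk=0
  Δ1: clk:0→1
  Δ2: q:0→1
  Δ3: p:1→0
  (3Δ to stable)
t=17 Δ0: p=0 q=1 clk=1
  Δ1: clk:1→0
  (1Δ to stable)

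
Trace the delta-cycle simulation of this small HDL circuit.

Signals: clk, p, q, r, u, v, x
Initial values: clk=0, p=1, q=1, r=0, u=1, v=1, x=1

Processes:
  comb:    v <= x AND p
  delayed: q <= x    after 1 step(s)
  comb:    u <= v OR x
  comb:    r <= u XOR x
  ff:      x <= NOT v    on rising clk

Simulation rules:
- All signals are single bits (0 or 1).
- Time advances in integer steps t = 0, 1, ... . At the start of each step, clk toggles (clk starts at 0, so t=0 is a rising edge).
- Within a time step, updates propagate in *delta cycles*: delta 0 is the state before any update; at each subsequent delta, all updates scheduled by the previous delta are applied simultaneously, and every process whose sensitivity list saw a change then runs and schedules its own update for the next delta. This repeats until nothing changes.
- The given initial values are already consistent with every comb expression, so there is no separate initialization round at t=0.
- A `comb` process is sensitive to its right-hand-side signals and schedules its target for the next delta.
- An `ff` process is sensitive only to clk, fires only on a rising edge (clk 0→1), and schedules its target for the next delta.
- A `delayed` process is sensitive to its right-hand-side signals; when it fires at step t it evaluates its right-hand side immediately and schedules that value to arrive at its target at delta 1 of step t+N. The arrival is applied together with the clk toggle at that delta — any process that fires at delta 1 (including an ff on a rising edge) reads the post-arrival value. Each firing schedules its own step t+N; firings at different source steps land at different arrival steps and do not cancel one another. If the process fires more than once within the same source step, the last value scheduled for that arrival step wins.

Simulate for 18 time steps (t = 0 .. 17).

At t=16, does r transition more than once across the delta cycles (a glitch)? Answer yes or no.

t=0 Δ0: r=0 clk=0 u=1 v=1 p=1 x=1 q=1
  Δ1: clk:0→1
  Δ2: x:1→0
  Δ3: r:0→1, v:1→0
  Δ4: u:1→0
  Δ5: r:1→0
  (5Δ to stable)
t=1 Δ0: r=0 clk=1 u=0 v=0 p=1 x=0 q=1
  Δ1: clk:1→0, q:1→0
  (1Δ to stable)
t=2 Δ0: r=0 clk=0 u=0 v=0 p=1 x=0 q=0
  Δ1: clk:0→1
  Δ2: x:0→1
  Δ3: r:0→1, u:0→1, v:0→1
  Δ4: r:1→0
  (4Δ to stable)
t=3 Δ0: r=0 clk=1 u=1 v=1 p=1 x=1 q=0
  Δ1: clk:1→0, q:0→1
  (1Δ to stable)
t=4 Δ0: r=0 clk=0 u=1 v=1 p=1 x=1 q=1
  Δ1: clk:0→1
  Δ2: x:1→0
  Δ3: r:0→1, v:1→0
  Δ4: u:1→0
  Δ5: r:1→0
  (5Δ to stable)
t=5 Δ0: r=0 clk=1 u=0 v=0 p=1 x=0 q=1
  Δ1: clk:1→0, q:1→0
  (1Δ to stable)
t=6 Δ0: r=0 clk=0 u=0 v=0 p=1 x=0 q=0
  Δ1: clk:0→1
  Δ2: x:0→1
  Δ3: r:0→1, u:0→1, v:0→1
  Δ4: r:1→0
  (4Δ to stable)
t=7 Δ0: r=0 clk=1 u=1 v=1 p=1 x=1 q=0
  Δ1: clk:1→0, q:0→1
  (1Δ to stable)
t=8 Δ0: r=0 clk=0 u=1 v=1 p=1 x=1 q=1
  Δ1: clk:0→1
  Δ2: x:1→0
  Δ3: r:0→1, v:1→0
  Δ4: u:1→0
  Δ5: r:1→0
  (5Δ to stable)
t=9 Δ0: r=0 clk=1 u=0 v=0 p=1 x=0 q=1
  Δ1: clk:1→0, q:1→0
  (1Δ to stable)
t=10 Δ0: r=0 clk=0 u=0 v=0 p=1 x=0 q=0
  Δ1: clk:0→1
  Δ2: x:0→1
  Δ3: r:0→1, u:0→1, v:0→1
  Δ4: r:1→0
  (4Δ to stable)
t=11 Δ0: r=0 clk=1 u=1 v=1 p=1 x=1 q=0
  Δ1: clk:1→0, q:0→1
  (1Δ to stable)
t=12 Δ0: r=0 clk=0 u=1 v=1 p=1 x=1 q=1
  Δ1: clk:0→1
  Δ2: x:1→0
  Δ3: r:0→1, v:1→0
  Δ4: u:1→0
  Δ5: r:1→0
  (5Δ to stable)
t=13 Δ0: r=0 clk=1 u=0 v=0 p=1 x=0 q=1
  Δ1: clk:1→0, q:1→0
  (1Δ to stable)
t=14 Δ0: r=0 clk=0 u=0 v=0 p=1 x=0 q=0
  Δ1: clk:0→1
  Δ2: x:0→1
  Δ3: r:0→1, u:0→1, v:0→1
  Δ4: r:1→0
  (4Δ to stable)
t=15 Δ0: r=0 clk=1 u=1 v=1 p=1 x=1 q=0
  Δ1: clk:1→0, q:0→1
  (1Δ to stable)
t=16 Δ0: r=0 clk=0 u=1 v=1 p=1 x=1 q=1
  Δ1: clk:0→1
  Δ2: x:1→0
  Δ3: r:0→1, v:1→0
  Δ4: u:1→0
  Δ5: r:1→0
  (5Δ to stable)
t=17 Δ0: r=0 clk=1 u=0 v=0 p=1 x=0 q=1
  Δ1: clk:1→0, q:1→0
  (1Δ to stable)

yes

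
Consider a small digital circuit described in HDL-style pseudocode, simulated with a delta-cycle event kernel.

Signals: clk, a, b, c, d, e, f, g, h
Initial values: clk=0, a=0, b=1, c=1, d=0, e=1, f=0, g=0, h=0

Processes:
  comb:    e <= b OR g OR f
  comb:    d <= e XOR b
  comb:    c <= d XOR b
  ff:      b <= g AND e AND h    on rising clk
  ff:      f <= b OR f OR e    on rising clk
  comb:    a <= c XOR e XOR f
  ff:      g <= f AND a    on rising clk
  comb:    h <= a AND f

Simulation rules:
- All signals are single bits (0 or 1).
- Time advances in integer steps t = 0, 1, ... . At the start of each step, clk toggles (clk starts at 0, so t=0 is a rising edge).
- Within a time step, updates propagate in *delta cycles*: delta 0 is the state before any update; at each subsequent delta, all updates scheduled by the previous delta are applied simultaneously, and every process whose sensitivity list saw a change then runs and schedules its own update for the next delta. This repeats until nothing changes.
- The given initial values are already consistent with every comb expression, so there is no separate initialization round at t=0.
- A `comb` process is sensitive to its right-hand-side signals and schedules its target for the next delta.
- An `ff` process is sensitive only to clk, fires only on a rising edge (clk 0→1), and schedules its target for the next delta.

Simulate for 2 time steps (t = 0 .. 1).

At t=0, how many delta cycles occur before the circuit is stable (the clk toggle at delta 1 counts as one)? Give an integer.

6

[bits: b,g,h,f,c,d,e,a,clk]
t=0: Δ0=100010100 Δ1=100010101 Δ2=000110101 Δ3=000101111 Δ4=001111101 Δ5=000111111 Δ6=001111111 | 6Δ
t=1: Δ0=001111111 Δ1=001111110 | 1Δ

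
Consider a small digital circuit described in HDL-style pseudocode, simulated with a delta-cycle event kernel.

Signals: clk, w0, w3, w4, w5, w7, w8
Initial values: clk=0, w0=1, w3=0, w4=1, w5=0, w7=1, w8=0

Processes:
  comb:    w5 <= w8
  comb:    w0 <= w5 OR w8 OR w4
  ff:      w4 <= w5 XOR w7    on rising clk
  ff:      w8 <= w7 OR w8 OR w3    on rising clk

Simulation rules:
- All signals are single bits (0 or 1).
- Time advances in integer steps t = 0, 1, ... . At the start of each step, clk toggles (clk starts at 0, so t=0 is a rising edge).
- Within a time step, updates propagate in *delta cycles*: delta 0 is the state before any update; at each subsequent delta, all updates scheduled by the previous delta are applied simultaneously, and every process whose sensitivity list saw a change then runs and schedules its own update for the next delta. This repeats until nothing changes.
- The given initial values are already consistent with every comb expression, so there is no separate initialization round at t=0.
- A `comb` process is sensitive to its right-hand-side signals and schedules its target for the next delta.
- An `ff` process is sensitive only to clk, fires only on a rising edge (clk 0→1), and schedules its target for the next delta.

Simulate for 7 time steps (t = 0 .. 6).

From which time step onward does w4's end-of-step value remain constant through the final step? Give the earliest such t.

2

t=0 Δ0: w7=1 clk=0 w4=1 w3=0 w8=0 w0=1 w5=0
  Δ1: clk:0→1
  Δ2: w8:0→1
  Δ3: w5:0→1
  (3Δ to stable)
t=1 Δ0: w7=1 clk=1 w4=1 w3=0 w8=1 w0=1 w5=1
  Δ1: clk:1→0
  (1Δ to stable)
t=2 Δ0: w7=1 clk=0 w4=1 w3=0 w8=1 w0=1 w5=1
  Δ1: clk:0→1
  Δ2: w4:1→0
  (2Δ to stable)
t=3 Δ0: w7=1 clk=1 w4=0 w3=0 w8=1 w0=1 w5=1
  Δ1: clk:1→0
  (1Δ to stable)
t=4 Δ0: w7=1 clk=0 w4=0 w3=0 w8=1 w0=1 w5=1
  Δ1: clk:0→1
  (1Δ to stable)
t=5 Δ0: w7=1 clk=1 w4=0 w3=0 w8=1 w0=1 w5=1
  Δ1: clk:1→0
  (1Δ to stable)
t=6 Δ0: w7=1 clk=0 w4=0 w3=0 w8=1 w0=1 w5=1
  Δ1: clk:0→1
  (1Δ to stable)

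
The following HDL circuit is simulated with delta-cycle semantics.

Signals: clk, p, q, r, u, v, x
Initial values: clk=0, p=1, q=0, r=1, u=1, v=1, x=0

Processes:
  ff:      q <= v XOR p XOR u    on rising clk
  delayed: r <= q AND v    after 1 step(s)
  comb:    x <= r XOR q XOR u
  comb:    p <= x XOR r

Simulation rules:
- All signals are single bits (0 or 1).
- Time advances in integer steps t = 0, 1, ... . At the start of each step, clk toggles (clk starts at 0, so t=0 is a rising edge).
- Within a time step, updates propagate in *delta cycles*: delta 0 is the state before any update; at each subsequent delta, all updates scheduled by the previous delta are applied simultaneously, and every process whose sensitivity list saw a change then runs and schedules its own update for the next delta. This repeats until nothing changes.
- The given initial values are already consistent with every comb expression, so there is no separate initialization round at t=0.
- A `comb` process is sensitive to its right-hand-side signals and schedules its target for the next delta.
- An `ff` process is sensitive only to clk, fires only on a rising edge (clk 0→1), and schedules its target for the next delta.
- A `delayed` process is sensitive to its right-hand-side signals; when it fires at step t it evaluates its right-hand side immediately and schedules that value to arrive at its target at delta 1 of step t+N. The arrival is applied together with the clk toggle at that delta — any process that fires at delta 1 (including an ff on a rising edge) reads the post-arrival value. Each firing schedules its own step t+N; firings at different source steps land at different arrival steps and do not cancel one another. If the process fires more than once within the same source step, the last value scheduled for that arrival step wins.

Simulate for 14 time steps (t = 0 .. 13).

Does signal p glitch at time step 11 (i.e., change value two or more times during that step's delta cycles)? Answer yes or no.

yes

t0.Δ0 clk=0 p=1 u=1 q=0 x=0 v=1 r=1
t0.Δ1 clk=1 p=1 u=1 q=0 x=0 v=1 r=1
t0.Δ2 clk=1 p=1 u=1 q=1 x=0 v=1 r=1
t0.Δ3 clk=1 p=1 u=1 q=1 x=1 v=1 r=1
t0.Δ4 clk=1 p=0 u=1 q=1 x=1 v=1 r=1
t1.Δ0 clk=1 p=0 u=1 q=1 x=1 v=1 r=1
t1.Δ1 clk=0 p=0 u=1 q=1 x=1 v=1 r=1
t2.Δ0 clk=0 p=0 u=1 q=1 x=1 v=1 r=1
t2.Δ1 clk=1 p=0 u=1 q=1 x=1 v=1 r=1
t2.Δ2 clk=1 p=0 u=1 q=0 x=1 v=1 r=1
t2.Δ3 clk=1 p=0 u=1 q=0 x=0 v=1 r=1
t2.Δ4 clk=1 p=1 u=1 q=0 x=0 v=1 r=1
t3.Δ0 clk=1 p=1 u=1 q=0 x=0 v=1 r=1
t3.Δ1 clk=0 p=1 u=1 q=0 x=0 v=1 r=0
t3.Δ2 clk=0 p=0 u=1 q=0 x=1 v=1 r=0
t3.Δ3 clk=0 p=1 u=1 q=0 x=1 v=1 r=0
t4.Δ0 clk=0 p=1 u=1 q=0 x=1 v=1 r=0
t4.Δ1 clk=1 p=1 u=1 q=0 x=1 v=1 r=0
t4.Δ2 clk=1 p=1 u=1 q=1 x=1 v=1 r=0
t4.Δ3 clk=1 p=1 u=1 q=1 x=0 v=1 r=0
t4.Δ4 clk=1 p=0 u=1 q=1 x=0 v=1 r=0
t5.Δ0 clk=1 p=0 u=1 q=1 x=0 v=1 r=0
t5.Δ1 clk=0 p=0 u=1 q=1 x=0 v=1 r=1
t5.Δ2 clk=0 p=1 u=1 q=1 x=1 v=1 r=1
t5.Δ3 clk=0 p=0 u=1 q=1 x=1 v=1 r=1
t6.Δ0 clk=0 p=0 u=1 q=1 x=1 v=1 r=1
t6.Δ1 clk=1 p=0 u=1 q=1 x=1 v=1 r=1
t6.Δ2 clk=1 p=0 u=1 q=0 x=1 v=1 r=1
t6.Δ3 clk=1 p=0 u=1 q=0 x=0 v=1 r=1
t6.Δ4 clk=1 p=1 u=1 q=0 x=0 v=1 r=1
t7.Δ0 clk=1 p=1 u=1 q=0 x=0 v=1 r=1
t7.Δ1 clk=0 p=1 u=1 q=0 x=0 v=1 r=0
t7.Δ2 clk=0 p=0 u=1 q=0 x=1 v=1 r=0
t7.Δ3 clk=0 p=1 u=1 q=0 x=1 v=1 r=0
t8.Δ0 clk=0 p=1 u=1 q=0 x=1 v=1 r=0
t8.Δ1 clk=1 p=1 u=1 q=0 x=1 v=1 r=0
t8.Δ2 clk=1 p=1 u=1 q=1 x=1 v=1 r=0
t8.Δ3 clk=1 p=1 u=1 q=1 x=0 v=1 r=0
t8.Δ4 clk=1 p=0 u=1 q=1 x=0 v=1 r=0
t9.Δ0 clk=1 p=0 u=1 q=1 x=0 v=1 r=0
t9.Δ1 clk=0 p=0 u=1 q=1 x=0 v=1 r=1
t9.Δ2 clk=0 p=1 u=1 q=1 x=1 v=1 r=1
t9.Δ3 clk=0 p=0 u=1 q=1 x=1 v=1 r=1
t10.Δ0 clk=0 p=0 u=1 q=1 x=1 v=1 r=1
t10.Δ1 clk=1 p=0 u=1 q=1 x=1 v=1 r=1
t10.Δ2 clk=1 p=0 u=1 q=0 x=1 v=1 r=1
t10.Δ3 clk=1 p=0 u=1 q=0 x=0 v=1 r=1
t10.Δ4 clk=1 p=1 u=1 q=0 x=0 v=1 r=1
t11.Δ0 clk=1 p=1 u=1 q=0 x=0 v=1 r=1
t11.Δ1 clk=0 p=1 u=1 q=0 x=0 v=1 r=0
t11.Δ2 clk=0 p=0 u=1 q=0 x=1 v=1 r=0
t11.Δ3 clk=0 p=1 u=1 q=0 x=1 v=1 r=0
t12.Δ0 clk=0 p=1 u=1 q=0 x=1 v=1 r=0
t12.Δ1 clk=1 p=1 u=1 q=0 x=1 v=1 r=0
t12.Δ2 clk=1 p=1 u=1 q=1 x=1 v=1 r=0
t12.Δ3 clk=1 p=1 u=1 q=1 x=0 v=1 r=0
t12.Δ4 clk=1 p=0 u=1 q=1 x=0 v=1 r=0
t13.Δ0 clk=1 p=0 u=1 q=1 x=0 v=1 r=0
t13.Δ1 clk=0 p=0 u=1 q=1 x=0 v=1 r=1
t13.Δ2 clk=0 p=1 u=1 q=1 x=1 v=1 r=1
t13.Δ3 clk=0 p=0 u=1 q=1 x=1 v=1 r=1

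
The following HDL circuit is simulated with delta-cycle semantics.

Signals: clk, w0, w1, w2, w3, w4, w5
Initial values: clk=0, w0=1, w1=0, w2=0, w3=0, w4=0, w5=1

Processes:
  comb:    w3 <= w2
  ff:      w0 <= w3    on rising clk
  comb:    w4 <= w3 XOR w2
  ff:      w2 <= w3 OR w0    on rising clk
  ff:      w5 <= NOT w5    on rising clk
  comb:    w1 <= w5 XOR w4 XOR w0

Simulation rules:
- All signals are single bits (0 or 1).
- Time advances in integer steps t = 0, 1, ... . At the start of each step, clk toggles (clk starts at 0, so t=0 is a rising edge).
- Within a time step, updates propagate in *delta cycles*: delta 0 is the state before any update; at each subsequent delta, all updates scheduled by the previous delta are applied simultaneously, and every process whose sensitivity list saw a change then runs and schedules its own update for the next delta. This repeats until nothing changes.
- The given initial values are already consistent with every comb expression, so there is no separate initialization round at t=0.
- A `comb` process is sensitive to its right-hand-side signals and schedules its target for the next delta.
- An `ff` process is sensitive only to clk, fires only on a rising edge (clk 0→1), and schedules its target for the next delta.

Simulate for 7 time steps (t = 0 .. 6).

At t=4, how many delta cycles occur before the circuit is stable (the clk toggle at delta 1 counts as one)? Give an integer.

t=0 Δ0: w3=0 w0=1 w2=0 clk=0 w1=0 w5=1 w4=0
  Δ1: clk:0→1
  Δ2: w0:1→0, w2:0→1, w5:1→0
  Δ3: w3:0→1, w4:0→1
  Δ4: w1:0→1, w4:1→0
  Δ5: w1:1→0
  (5Δ to stable)
t=1 Δ0: w3=1 w0=0 w2=1 clk=1 w1=0 w5=0 w4=0
  Δ1: clk:1→0
  (1Δ to stable)
t=2 Δ0: w3=1 w0=0 w2=1 clk=0 w1=0 w5=0 w4=0
  Δ1: clk:0→1
  Δ2: w0:0→1, w5:0→1
  (2Δ to stable)
t=3 Δ0: w3=1 w0=1 w2=1 clk=1 w1=0 w5=1 w4=0
  Δ1: clk:1→0
  (1Δ to stable)
t=4 Δ0: w3=1 w0=1 w2=1 clk=0 w1=0 w5=1 w4=0
  Δ1: clk:0→1
  Δ2: w5:1→0
  Δ3: w1:0→1
  (3Δ to stable)
t=5 Δ0: w3=1 w0=1 w2=1 clk=1 w1=1 w5=0 w4=0
  Δ1: clk:1→0
  (1Δ to stable)
t=6 Δ0: w3=1 w0=1 w2=1 clk=0 w1=1 w5=0 w4=0
  Δ1: clk:0→1
  Δ2: w5:0→1
  Δ3: w1:1→0
  (3Δ to stable)

3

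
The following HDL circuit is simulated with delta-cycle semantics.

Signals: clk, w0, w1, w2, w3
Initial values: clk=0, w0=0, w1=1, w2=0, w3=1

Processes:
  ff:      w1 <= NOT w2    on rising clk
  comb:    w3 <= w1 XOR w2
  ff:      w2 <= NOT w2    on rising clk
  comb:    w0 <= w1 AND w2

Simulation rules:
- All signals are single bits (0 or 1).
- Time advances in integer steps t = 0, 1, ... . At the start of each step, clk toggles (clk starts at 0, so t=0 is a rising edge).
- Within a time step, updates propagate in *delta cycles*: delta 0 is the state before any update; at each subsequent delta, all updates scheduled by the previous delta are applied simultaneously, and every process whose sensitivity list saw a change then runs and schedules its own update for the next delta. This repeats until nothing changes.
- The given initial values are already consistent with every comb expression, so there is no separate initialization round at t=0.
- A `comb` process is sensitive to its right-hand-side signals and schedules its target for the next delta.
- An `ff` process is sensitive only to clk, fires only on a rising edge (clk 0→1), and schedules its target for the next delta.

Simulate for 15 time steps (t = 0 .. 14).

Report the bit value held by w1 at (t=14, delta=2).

0

[bits: w0,clk,w2,w1,w3]
t=0: Δ0=00011 Δ1=01011 Δ2=01111 Δ3=11110 | 3Δ
t=1: Δ0=11110 Δ1=10110 | 1Δ
t=2: Δ0=10110 Δ1=11110 Δ2=11000 Δ3=01000 | 3Δ
t=3: Δ0=01000 Δ1=00000 | 1Δ
t=4: Δ0=00000 Δ1=01000 Δ2=01110 Δ3=11110 | 3Δ
t=5: Δ0=11110 Δ1=10110 | 1Δ
t=6: Δ0=10110 Δ1=11110 Δ2=11000 Δ3=01000 | 3Δ
t=7: Δ0=01000 Δ1=00000 | 1Δ
t=8: Δ0=00000 Δ1=01000 Δ2=01110 Δ3=11110 | 3Δ
t=9: Δ0=11110 Δ1=10110 | 1Δ
t=10: Δ0=10110 Δ1=11110 Δ2=11000 Δ3=01000 | 3Δ
t=11: Δ0=01000 Δ1=00000 | 1Δ
t=12: Δ0=00000 Δ1=01000 Δ2=01110 Δ3=11110 | 3Δ
t=13: Δ0=11110 Δ1=10110 | 1Δ
t=14: Δ0=10110 Δ1=11110 Δ2=11000 Δ3=01000 | 3Δ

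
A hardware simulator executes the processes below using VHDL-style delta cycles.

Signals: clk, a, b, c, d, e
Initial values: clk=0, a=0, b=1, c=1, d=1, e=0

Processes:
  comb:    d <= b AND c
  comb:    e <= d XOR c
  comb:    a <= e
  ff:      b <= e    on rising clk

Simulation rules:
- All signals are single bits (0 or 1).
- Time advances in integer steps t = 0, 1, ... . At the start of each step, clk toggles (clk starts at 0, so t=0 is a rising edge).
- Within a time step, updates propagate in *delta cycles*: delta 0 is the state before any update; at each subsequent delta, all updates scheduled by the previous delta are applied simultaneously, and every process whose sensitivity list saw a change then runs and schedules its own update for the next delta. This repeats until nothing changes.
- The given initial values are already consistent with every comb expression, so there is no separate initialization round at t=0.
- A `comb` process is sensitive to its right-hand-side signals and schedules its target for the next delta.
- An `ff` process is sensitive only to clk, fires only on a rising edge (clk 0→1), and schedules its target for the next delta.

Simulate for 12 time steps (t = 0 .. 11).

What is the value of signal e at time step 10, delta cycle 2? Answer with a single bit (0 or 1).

t=0 Δ0: c=1 b=1 a=0 clk=0 d=1 e=0
  Δ1: clk:0→1
  Δ2: b:1→0
  Δ3: d:1→0
  Δ4: e:0→1
  Δ5: a:0→1
  (5Δ to stable)
t=1 Δ0: c=1 b=0 a=1 clk=1 d=0 e=1
  Δ1: clk:1→0
  (1Δ to stable)
t=2 Δ0: c=1 b=0 a=1 clk=0 d=0 e=1
  Δ1: clk:0→1
  Δ2: b:0→1
  Δ3: d:0→1
  Δ4: e:1→0
  Δ5: a:1→0
  (5Δ to stable)
t=3 Δ0: c=1 b=1 a=0 clk=1 d=1 e=0
  Δ1: clk:1→0
  (1Δ to stable)
t=4 Δ0: c=1 b=1 a=0 clk=0 d=1 e=0
  Δ1: clk:0→1
  Δ2: b:1→0
  Δ3: d:1→0
  Δ4: e:0→1
  Δ5: a:0→1
  (5Δ to stable)
t=5 Δ0: c=1 b=0 a=1 clk=1 d=0 e=1
  Δ1: clk:1→0
  (1Δ to stable)
t=6 Δ0: c=1 b=0 a=1 clk=0 d=0 e=1
  Δ1: clk:0→1
  Δ2: b:0→1
  Δ3: d:0→1
  Δ4: e:1→0
  Δ5: a:1→0
  (5Δ to stable)
t=7 Δ0: c=1 b=1 a=0 clk=1 d=1 e=0
  Δ1: clk:1→0
  (1Δ to stable)
t=8 Δ0: c=1 b=1 a=0 clk=0 d=1 e=0
  Δ1: clk:0→1
  Δ2: b:1→0
  Δ3: d:1→0
  Δ4: e:0→1
  Δ5: a:0→1
  (5Δ to stable)
t=9 Δ0: c=1 b=0 a=1 clk=1 d=0 e=1
  Δ1: clk:1→0
  (1Δ to stable)
t=10 Δ0: c=1 b=0 a=1 clk=0 d=0 e=1
  Δ1: clk:0→1
  Δ2: b:0→1
  Δ3: d:0→1
  Δ4: e:1→0
  Δ5: a:1→0
  (5Δ to stable)
t=11 Δ0: c=1 b=1 a=0 clk=1 d=1 e=0
  Δ1: clk:1→0
  (1Δ to stable)

1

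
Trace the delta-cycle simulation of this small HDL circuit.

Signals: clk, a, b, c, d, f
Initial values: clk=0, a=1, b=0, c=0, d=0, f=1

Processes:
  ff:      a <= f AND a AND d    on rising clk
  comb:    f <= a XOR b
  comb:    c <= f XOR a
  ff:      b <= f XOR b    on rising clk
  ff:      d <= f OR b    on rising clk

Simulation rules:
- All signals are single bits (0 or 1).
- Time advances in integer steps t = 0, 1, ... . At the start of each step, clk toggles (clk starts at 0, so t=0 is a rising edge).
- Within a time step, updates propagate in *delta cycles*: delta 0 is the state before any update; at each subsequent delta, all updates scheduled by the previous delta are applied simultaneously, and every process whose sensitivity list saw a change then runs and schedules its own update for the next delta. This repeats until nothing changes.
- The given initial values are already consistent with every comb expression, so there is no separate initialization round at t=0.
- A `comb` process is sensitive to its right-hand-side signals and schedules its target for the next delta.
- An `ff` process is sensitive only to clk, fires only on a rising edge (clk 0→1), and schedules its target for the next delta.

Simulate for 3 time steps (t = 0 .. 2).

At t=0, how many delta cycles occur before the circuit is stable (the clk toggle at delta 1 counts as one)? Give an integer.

[bits: f,d,b,a,clk,c]
t=0: Δ0=100100 Δ1=100110 Δ2=111010 Δ3=111011 | 3Δ
t=1: Δ0=111011 Δ1=111001 | 1Δ
t=2: Δ0=111001 Δ1=111011 Δ2=110011 Δ3=010011 Δ4=010010 | 4Δ

3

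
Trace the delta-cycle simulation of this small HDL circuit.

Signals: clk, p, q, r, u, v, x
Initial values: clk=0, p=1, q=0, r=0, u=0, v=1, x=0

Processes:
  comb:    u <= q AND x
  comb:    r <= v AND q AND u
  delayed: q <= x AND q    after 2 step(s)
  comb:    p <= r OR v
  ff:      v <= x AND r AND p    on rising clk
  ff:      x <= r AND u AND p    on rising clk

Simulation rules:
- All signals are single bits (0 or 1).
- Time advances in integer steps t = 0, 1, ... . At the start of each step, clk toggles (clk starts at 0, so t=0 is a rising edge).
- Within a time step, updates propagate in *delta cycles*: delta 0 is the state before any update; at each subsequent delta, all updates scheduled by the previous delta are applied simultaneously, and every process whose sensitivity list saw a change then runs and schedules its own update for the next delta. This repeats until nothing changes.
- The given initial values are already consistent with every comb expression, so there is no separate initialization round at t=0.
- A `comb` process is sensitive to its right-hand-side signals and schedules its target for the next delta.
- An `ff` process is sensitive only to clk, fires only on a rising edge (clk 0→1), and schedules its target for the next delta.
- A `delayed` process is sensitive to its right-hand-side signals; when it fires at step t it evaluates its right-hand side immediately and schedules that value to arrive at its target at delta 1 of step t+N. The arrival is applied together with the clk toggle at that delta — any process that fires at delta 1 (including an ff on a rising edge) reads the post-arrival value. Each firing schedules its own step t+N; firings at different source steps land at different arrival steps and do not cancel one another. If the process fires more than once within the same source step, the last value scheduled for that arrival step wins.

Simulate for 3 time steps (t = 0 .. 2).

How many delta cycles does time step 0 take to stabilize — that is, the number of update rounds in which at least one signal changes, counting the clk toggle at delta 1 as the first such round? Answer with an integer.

t0.Δ0 u=0 v=1 x=0 r=0 p=1 clk=0 q=0
t0.Δ1 u=0 v=1 x=0 r=0 p=1 clk=1 q=0
t0.Δ2 u=0 v=0 x=0 r=0 p=1 clk=1 q=0
t0.Δ3 u=0 v=0 x=0 r=0 p=0 clk=1 q=0
t1.Δ0 u=0 v=0 x=0 r=0 p=0 clk=1 q=0
t1.Δ1 u=0 v=0 x=0 r=0 p=0 clk=0 q=0
t2.Δ0 u=0 v=0 x=0 r=0 p=0 clk=0 q=0
t2.Δ1 u=0 v=0 x=0 r=0 p=0 clk=1 q=0

3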